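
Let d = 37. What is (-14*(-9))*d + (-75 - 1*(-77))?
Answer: 4664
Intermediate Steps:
(-14*(-9))*d + (-75 - 1*(-77)) = -14*(-9)*37 + (-75 - 1*(-77)) = 126*37 + (-75 + 77) = 4662 + 2 = 4664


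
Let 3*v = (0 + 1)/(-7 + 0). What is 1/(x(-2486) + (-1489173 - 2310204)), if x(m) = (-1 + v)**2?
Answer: -441/1675524773 ≈ -2.6320e-7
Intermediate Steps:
v = -1/21 (v = ((0 + 1)/(-7 + 0))/3 = (1/(-7))/3 = (1*(-1/7))/3 = (1/3)*(-1/7) = -1/21 ≈ -0.047619)
x(m) = 484/441 (x(m) = (-1 - 1/21)**2 = (-22/21)**2 = 484/441)
1/(x(-2486) + (-1489173 - 2310204)) = 1/(484/441 + (-1489173 - 2310204)) = 1/(484/441 - 3799377) = 1/(-1675524773/441) = -441/1675524773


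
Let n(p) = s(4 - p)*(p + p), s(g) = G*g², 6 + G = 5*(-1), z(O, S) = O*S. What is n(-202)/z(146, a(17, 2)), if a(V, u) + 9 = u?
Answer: -94292792/511 ≈ -1.8453e+5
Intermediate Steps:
a(V, u) = -9 + u
G = -11 (G = -6 + 5*(-1) = -6 - 5 = -11)
s(g) = -11*g²
n(p) = -22*p*(4 - p)² (n(p) = (-11*(4 - p)²)*(p + p) = (-11*(4 - p)²)*(2*p) = -22*p*(4 - p)²)
n(-202)/z(146, a(17, 2)) = (-22*(-202)*(-4 - 202)²)/((146*(-9 + 2))) = (-22*(-202)*(-206)²)/((146*(-7))) = -22*(-202)*42436/(-1022) = 188585584*(-1/1022) = -94292792/511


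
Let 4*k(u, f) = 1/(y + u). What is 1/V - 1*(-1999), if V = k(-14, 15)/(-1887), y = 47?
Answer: -247085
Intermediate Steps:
k(u, f) = 1/(4*(47 + u))
V = -1/249084 (V = (1/(4*(47 - 14)))/(-1887) = ((1/4)/33)*(-1/1887) = ((1/4)*(1/33))*(-1/1887) = (1/132)*(-1/1887) = -1/249084 ≈ -4.0147e-6)
1/V - 1*(-1999) = 1/(-1/249084) - 1*(-1999) = -249084 + 1999 = -247085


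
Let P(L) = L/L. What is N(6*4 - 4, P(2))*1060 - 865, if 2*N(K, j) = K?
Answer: 9735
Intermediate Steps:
P(L) = 1
N(K, j) = K/2
N(6*4 - 4, P(2))*1060 - 865 = ((6*4 - 4)/2)*1060 - 865 = ((24 - 4)/2)*1060 - 865 = ((½)*20)*1060 - 865 = 10*1060 - 865 = 10600 - 865 = 9735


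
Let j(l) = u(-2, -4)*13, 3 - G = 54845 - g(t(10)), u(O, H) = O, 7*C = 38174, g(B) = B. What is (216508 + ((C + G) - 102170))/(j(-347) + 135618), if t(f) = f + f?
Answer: 227393/474572 ≈ 0.47915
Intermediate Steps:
t(f) = 2*f
C = 38174/7 (C = (⅐)*38174 = 38174/7 ≈ 5453.4)
G = -54822 (G = 3 - (54845 - 2*10) = 3 - (54845 - 1*20) = 3 - (54845 - 20) = 3 - 1*54825 = 3 - 54825 = -54822)
j(l) = -26 (j(l) = -2*13 = -26)
(216508 + ((C + G) - 102170))/(j(-347) + 135618) = (216508 + ((38174/7 - 54822) - 102170))/(-26 + 135618) = (216508 + (-345580/7 - 102170))/135592 = (216508 - 1060770/7)*(1/135592) = (454786/7)*(1/135592) = 227393/474572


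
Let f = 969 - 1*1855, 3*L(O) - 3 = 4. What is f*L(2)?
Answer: -6202/3 ≈ -2067.3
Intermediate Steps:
L(O) = 7/3 (L(O) = 1 + (⅓)*4 = 1 + 4/3 = 7/3)
f = -886 (f = 969 - 1855 = -886)
f*L(2) = -886*7/3 = -6202/3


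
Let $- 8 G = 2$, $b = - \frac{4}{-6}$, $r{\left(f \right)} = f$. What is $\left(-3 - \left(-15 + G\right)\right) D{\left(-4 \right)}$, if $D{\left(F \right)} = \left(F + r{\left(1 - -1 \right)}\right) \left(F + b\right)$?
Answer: $\frac{245}{3} \approx 81.667$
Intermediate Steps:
$b = \frac{2}{3}$ ($b = \left(-4\right) \left(- \frac{1}{6}\right) = \frac{2}{3} \approx 0.66667$)
$G = - \frac{1}{4}$ ($G = \left(- \frac{1}{8}\right) 2 = - \frac{1}{4} \approx -0.25$)
$D{\left(F \right)} = \left(2 + F\right) \left(\frac{2}{3} + F\right)$ ($D{\left(F \right)} = \left(F + \left(1 - -1\right)\right) \left(F + \frac{2}{3}\right) = \left(F + \left(1 + 1\right)\right) \left(\frac{2}{3} + F\right) = \left(F + 2\right) \left(\frac{2}{3} + F\right) = \left(2 + F\right) \left(\frac{2}{3} + F\right)$)
$\left(-3 - \left(-15 + G\right)\right) D{\left(-4 \right)} = \left(-3 + \left(15 - - \frac{1}{4}\right)\right) \left(\frac{4}{3} + \left(-4\right)^{2} + \frac{8}{3} \left(-4\right)\right) = \left(-3 + \left(15 + \frac{1}{4}\right)\right) \left(\frac{4}{3} + 16 - \frac{32}{3}\right) = \left(-3 + \frac{61}{4}\right) \frac{20}{3} = \frac{49}{4} \cdot \frac{20}{3} = \frac{245}{3}$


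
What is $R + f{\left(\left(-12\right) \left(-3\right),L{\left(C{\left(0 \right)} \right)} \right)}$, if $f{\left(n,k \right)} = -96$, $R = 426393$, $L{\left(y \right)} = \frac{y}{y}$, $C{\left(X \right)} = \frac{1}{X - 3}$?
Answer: $426297$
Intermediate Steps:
$C{\left(X \right)} = \frac{1}{-3 + X}$
$L{\left(y \right)} = 1$
$R + f{\left(\left(-12\right) \left(-3\right),L{\left(C{\left(0 \right)} \right)} \right)} = 426393 - 96 = 426297$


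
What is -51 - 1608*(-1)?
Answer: 1557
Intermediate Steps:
-51 - 1608*(-1) = -51 - 134*(-12) = -51 + 1608 = 1557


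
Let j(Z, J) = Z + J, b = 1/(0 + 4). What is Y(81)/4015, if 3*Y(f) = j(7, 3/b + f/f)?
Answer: 4/2409 ≈ 0.0016604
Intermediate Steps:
b = ¼ (b = 1/4 = ¼ ≈ 0.25000)
j(Z, J) = J + Z
Y(f) = 20/3 (Y(f) = ((3/(¼) + f/f) + 7)/3 = ((3*4 + 1) + 7)/3 = ((12 + 1) + 7)/3 = (13 + 7)/3 = (⅓)*20 = 20/3)
Y(81)/4015 = (20/3)/4015 = (20/3)*(1/4015) = 4/2409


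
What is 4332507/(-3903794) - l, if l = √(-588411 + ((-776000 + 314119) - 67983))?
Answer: -4332507/3903794 - 5*I*√44731 ≈ -1.1098 - 1057.5*I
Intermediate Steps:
l = 5*I*√44731 (l = √(-588411 + (-461881 - 67983)) = √(-588411 - 529864) = √(-1118275) = 5*I*√44731 ≈ 1057.5*I)
4332507/(-3903794) - l = 4332507/(-3903794) - 5*I*√44731 = 4332507*(-1/3903794) - 5*I*√44731 = -4332507/3903794 - 5*I*√44731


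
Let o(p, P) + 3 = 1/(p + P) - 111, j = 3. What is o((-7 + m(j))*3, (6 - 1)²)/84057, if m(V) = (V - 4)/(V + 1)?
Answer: -1478/1092741 ≈ -0.0013526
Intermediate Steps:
m(V) = (-4 + V)/(1 + V)
o(p, P) = -114 + 1/(P + p) (o(p, P) = -3 + (1/(p + P) - 111) = -3 + (1/(P + p) - 111) = -3 + (-111 + 1/(P + p)) = -114 + 1/(P + p))
o((-7 + m(j))*3, (6 - 1)²)/84057 = ((1 - 114*(6 - 1)² - 114*(-7 + (-4 + 3)/(1 + 3))*3)/((6 - 1)² + (-7 + (-4 + 3)/(1 + 3))*3))/84057 = ((1 - 114*5² - 114*(-7 - 1/4)*3)/(5² + (-7 - 1/4)*3))*(1/84057) = ((1 - 114*25 - 114*(-7 + (¼)*(-1))*3)/(25 + (-7 + (¼)*(-1))*3))*(1/84057) = ((1 - 2850 - 114*(-7 - ¼)*3)/(25 + (-7 - ¼)*3))*(1/84057) = ((1 - 2850 - (-1653)*3/2)/(25 - 29/4*3))*(1/84057) = ((1 - 2850 - 114*(-87/4))/(25 - 87/4))*(1/84057) = ((1 - 2850 + 4959/2)/(13/4))*(1/84057) = ((4/13)*(-739/2))*(1/84057) = -1478/13*1/84057 = -1478/1092741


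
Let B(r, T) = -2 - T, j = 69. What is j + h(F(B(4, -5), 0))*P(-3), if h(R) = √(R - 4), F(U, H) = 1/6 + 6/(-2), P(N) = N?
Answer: 69 - I*√246/2 ≈ 69.0 - 7.8422*I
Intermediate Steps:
F(U, H) = -17/6 (F(U, H) = 1*(⅙) + 6*(-½) = ⅙ - 3 = -17/6)
h(R) = √(-4 + R)
j + h(F(B(4, -5), 0))*P(-3) = 69 + √(-4 - 17/6)*(-3) = 69 + √(-41/6)*(-3) = 69 + (I*√246/6)*(-3) = 69 - I*√246/2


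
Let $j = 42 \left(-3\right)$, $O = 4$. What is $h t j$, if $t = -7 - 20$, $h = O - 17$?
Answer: $-44226$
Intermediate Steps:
$j = -126$
$h = -13$ ($h = 4 - 17 = -13$)
$t = -27$ ($t = -7 - 20 = -27$)
$h t j = \left(-13\right) \left(-27\right) \left(-126\right) = 351 \left(-126\right) = -44226$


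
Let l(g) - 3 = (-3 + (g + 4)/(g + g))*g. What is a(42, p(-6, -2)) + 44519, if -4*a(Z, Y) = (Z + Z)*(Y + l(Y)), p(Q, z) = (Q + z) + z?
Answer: 44099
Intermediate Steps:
p(Q, z) = Q + 2*z
l(g) = 3 + g*(-3 + (4 + g)/(2*g)) (l(g) = 3 + (-3 + (g + 4)/(g + g))*g = 3 + (-3 + (4 + g)/((2*g)))*g = 3 + (-3 + (4 + g)*(1/(2*g)))*g = 3 + (-3 + (4 + g)/(2*g))*g = 3 + g*(-3 + (4 + g)/(2*g)))
a(Z, Y) = -Z*(5 - 3*Y/2)/2 (a(Z, Y) = -(Z + Z)*(Y + (5 - 5*Y/2))/4 = -2*Z*(5 - 3*Y/2)/4 = -Z*(5 - 3*Y/2)/2)
a(42, p(-6, -2)) + 44519 = (¼)*42*(-10 + 3*(-6 + 2*(-2))) + 44519 = (¼)*42*(-10 + 3*(-6 - 4)) + 44519 = (¼)*42*(-10 + 3*(-10)) + 44519 = (¼)*42*(-10 - 30) + 44519 = (¼)*42*(-40) + 44519 = -420 + 44519 = 44099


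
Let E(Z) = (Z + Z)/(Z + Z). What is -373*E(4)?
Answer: -373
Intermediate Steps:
E(Z) = 1 (E(Z) = (2*Z)/((2*Z)) = (2*Z)*(1/(2*Z)) = 1)
-373*E(4) = -373*1 = -373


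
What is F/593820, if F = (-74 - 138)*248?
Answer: -13144/148455 ≈ -0.088539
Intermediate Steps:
F = -52576 (F = -212*248 = -52576)
F/593820 = -52576/593820 = -52576*1/593820 = -13144/148455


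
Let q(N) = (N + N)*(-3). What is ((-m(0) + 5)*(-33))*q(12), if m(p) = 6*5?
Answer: -59400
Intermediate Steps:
q(N) = -6*N (q(N) = (2*N)*(-3) = -6*N)
m(p) = 30
((-m(0) + 5)*(-33))*q(12) = ((-1*30 + 5)*(-33))*(-6*12) = ((-30 + 5)*(-33))*(-72) = -25*(-33)*(-72) = 825*(-72) = -59400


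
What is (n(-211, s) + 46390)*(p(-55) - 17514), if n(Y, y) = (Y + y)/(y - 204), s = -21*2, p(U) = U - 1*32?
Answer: -66955336331/82 ≈ -8.1653e+8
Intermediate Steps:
p(U) = -32 + U (p(U) = U - 32 = -32 + U)
s = -42
n(Y, y) = (Y + y)/(-204 + y)
(n(-211, s) + 46390)*(p(-55) - 17514) = ((-211 - 42)/(-204 - 42) + 46390)*((-32 - 55) - 17514) = (-253/(-246) + 46390)*(-87 - 17514) = (-1/246*(-253) + 46390)*(-17601) = (253/246 + 46390)*(-17601) = (11412193/246)*(-17601) = -66955336331/82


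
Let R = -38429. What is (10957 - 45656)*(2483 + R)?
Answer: 1247290254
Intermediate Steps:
(10957 - 45656)*(2483 + R) = (10957 - 45656)*(2483 - 38429) = -34699*(-35946) = 1247290254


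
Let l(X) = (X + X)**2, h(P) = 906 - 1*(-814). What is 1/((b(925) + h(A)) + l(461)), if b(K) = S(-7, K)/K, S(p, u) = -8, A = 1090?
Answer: 925/787918692 ≈ 1.1740e-6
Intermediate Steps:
h(P) = 1720 (h(P) = 906 + 814 = 1720)
b(K) = -8/K
l(X) = 4*X**2 (l(X) = (2*X)**2 = 4*X**2)
1/((b(925) + h(A)) + l(461)) = 1/((-8/925 + 1720) + 4*461**2) = 1/((-8*1/925 + 1720) + 4*212521) = 1/((-8/925 + 1720) + 850084) = 1/(1590992/925 + 850084) = 1/(787918692/925) = 925/787918692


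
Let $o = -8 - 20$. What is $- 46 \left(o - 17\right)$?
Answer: $2070$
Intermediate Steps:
$o = -28$
$- 46 \left(o - 17\right) = - 46 \left(-28 - 17\right) = \left(-46\right) \left(-45\right) = 2070$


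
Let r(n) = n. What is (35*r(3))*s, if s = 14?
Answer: 1470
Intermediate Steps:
(35*r(3))*s = (35*3)*14 = 105*14 = 1470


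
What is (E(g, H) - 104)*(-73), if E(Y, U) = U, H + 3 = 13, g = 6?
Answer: 6862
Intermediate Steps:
H = 10 (H = -3 + 13 = 10)
(E(g, H) - 104)*(-73) = (10 - 104)*(-73) = -94*(-73) = 6862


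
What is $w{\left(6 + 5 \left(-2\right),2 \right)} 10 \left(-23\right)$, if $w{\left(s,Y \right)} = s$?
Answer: $920$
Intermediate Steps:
$w{\left(6 + 5 \left(-2\right),2 \right)} 10 \left(-23\right) = \left(6 + 5 \left(-2\right)\right) 10 \left(-23\right) = \left(6 - 10\right) 10 \left(-23\right) = \left(-4\right) 10 \left(-23\right) = \left(-40\right) \left(-23\right) = 920$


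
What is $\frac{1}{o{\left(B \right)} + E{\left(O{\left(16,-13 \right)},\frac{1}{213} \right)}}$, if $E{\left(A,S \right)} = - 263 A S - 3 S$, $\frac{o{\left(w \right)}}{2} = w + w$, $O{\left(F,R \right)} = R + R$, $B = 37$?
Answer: $\frac{213}{38359} \approx 0.0055528$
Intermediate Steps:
$O{\left(F,R \right)} = 2 R$
$o{\left(w \right)} = 4 w$ ($o{\left(w \right)} = 2 \left(w + w\right) = 2 \cdot 2 w = 4 w$)
$E{\left(A,S \right)} = - 3 S - 263 A S$ ($E{\left(A,S \right)} = - 263 A S - 3 S = - 3 S - 263 A S$)
$\frac{1}{o{\left(B \right)} + E{\left(O{\left(16,-13 \right)},\frac{1}{213} \right)}} = \frac{1}{4 \cdot 37 - \frac{3 + 263 \cdot 2 \left(-13\right)}{213}} = \frac{1}{148 - \frac{3 + 263 \left(-26\right)}{213}} = \frac{1}{148 - \frac{3 - 6838}{213}} = \frac{1}{148 - \frac{1}{213} \left(-6835\right)} = \frac{1}{148 + \frac{6835}{213}} = \frac{1}{\frac{38359}{213}} = \frac{213}{38359}$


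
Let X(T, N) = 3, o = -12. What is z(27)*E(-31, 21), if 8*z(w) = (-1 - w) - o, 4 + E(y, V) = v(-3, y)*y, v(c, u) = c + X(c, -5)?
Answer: 8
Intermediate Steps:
v(c, u) = 3 + c (v(c, u) = c + 3 = 3 + c)
E(y, V) = -4 (E(y, V) = -4 + (3 - 3)*y = -4 + 0*y = -4 + 0 = -4)
z(w) = 11/8 - w/8 (z(w) = ((-1 - w) - 1*(-12))/8 = ((-1 - w) + 12)/8 = (11 - w)/8 = 11/8 - w/8)
z(27)*E(-31, 21) = (11/8 - 1/8*27)*(-4) = (11/8 - 27/8)*(-4) = -2*(-4) = 8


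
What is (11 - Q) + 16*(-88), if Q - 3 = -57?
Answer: -1343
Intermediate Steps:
Q = -54 (Q = 3 - 57 = -54)
(11 - Q) + 16*(-88) = (11 - 1*(-54)) + 16*(-88) = (11 + 54) - 1408 = 65 - 1408 = -1343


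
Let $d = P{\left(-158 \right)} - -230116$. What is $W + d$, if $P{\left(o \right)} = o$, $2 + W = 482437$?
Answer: $712393$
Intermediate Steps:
$W = 482435$ ($W = -2 + 482437 = 482435$)
$d = 229958$ ($d = -158 - -230116 = -158 + 230116 = 229958$)
$W + d = 482435 + 229958 = 712393$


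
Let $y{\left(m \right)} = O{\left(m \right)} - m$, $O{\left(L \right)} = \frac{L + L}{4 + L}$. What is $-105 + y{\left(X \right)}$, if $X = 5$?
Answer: $- \frac{980}{9} \approx -108.89$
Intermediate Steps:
$O{\left(L \right)} = \frac{2 L}{4 + L}$
$y{\left(m \right)} = - m + \frac{2 m}{4 + m}$ ($y{\left(m \right)} = \frac{2 m}{4 + m} - m = - m + \frac{2 m}{4 + m}$)
$-105 + y{\left(X \right)} = -105 + \frac{5 \left(-2 - 5\right)}{4 + 5} = -105 + \frac{5 \left(-2 - 5\right)}{9} = -105 + 5 \cdot \frac{1}{9} \left(-7\right) = -105 - \frac{35}{9} = - \frac{980}{9}$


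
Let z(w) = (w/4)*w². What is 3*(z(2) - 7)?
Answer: -15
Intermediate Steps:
z(w) = w³/4 (z(w) = (w*(¼))*w² = (w/4)*w² = w³/4)
3*(z(2) - 7) = 3*((¼)*2³ - 7) = 3*((¼)*8 - 7) = 3*(2 - 7) = 3*(-5) = -15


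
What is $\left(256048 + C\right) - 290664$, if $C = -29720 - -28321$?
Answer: $-36015$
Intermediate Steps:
$C = -1399$ ($C = -29720 + 28321 = -1399$)
$\left(256048 + C\right) - 290664 = \left(256048 - 1399\right) - 290664 = 254649 - 290664 = -36015$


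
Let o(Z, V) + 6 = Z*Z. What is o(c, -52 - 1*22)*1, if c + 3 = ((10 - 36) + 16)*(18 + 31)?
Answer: 243043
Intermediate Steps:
c = -493 (c = -3 + ((10 - 36) + 16)*(18 + 31) = -3 + (-26 + 16)*49 = -3 - 10*49 = -3 - 490 = -493)
o(Z, V) = -6 + Z² (o(Z, V) = -6 + Z*Z = -6 + Z²)
o(c, -52 - 1*22)*1 = (-6 + (-493)²)*1 = (-6 + 243049)*1 = 243043*1 = 243043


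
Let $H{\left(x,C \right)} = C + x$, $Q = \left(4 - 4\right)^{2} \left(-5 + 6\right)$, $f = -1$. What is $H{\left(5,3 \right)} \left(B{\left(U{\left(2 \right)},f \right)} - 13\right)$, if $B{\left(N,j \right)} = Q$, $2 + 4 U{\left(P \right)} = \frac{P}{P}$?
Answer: $-104$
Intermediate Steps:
$U{\left(P \right)} = - \frac{1}{4}$ ($U{\left(P \right)} = - \frac{1}{2} + \frac{P \frac{1}{P}}{4} = - \frac{1}{2} + \frac{1}{4} \cdot 1 = - \frac{1}{2} + \frac{1}{4} = - \frac{1}{4}$)
$Q = 0$ ($Q = 0^{2} \cdot 1 = 0 \cdot 1 = 0$)
$B{\left(N,j \right)} = 0$
$H{\left(5,3 \right)} \left(B{\left(U{\left(2 \right)},f \right)} - 13\right) = \left(3 + 5\right) \left(0 - 13\right) = 8 \left(-13\right) = -104$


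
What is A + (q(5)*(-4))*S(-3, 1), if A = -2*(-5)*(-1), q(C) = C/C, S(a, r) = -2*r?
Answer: -2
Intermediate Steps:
q(C) = 1
A = -10 (A = 10*(-1) = -10)
A + (q(5)*(-4))*S(-3, 1) = -10 + (1*(-4))*(-2*1) = -10 - 4*(-2) = -10 + 8 = -2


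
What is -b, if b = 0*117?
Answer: 0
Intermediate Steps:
b = 0
-b = -1*0 = 0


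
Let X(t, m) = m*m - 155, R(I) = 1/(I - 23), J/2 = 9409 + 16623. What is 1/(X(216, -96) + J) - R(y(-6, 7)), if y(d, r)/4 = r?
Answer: -12224/61125 ≈ -0.19998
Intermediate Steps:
y(d, r) = 4*r
J = 52064 (J = 2*(9409 + 16623) = 2*26032 = 52064)
R(I) = 1/(-23 + I)
X(t, m) = -155 + m**2 (X(t, m) = m**2 - 155 = -155 + m**2)
1/(X(216, -96) + J) - R(y(-6, 7)) = 1/((-155 + (-96)**2) + 52064) - 1/(-23 + 4*7) = 1/((-155 + 9216) + 52064) - 1/(-23 + 28) = 1/(9061 + 52064) - 1/5 = 1/61125 - 1*1/5 = 1/61125 - 1/5 = -12224/61125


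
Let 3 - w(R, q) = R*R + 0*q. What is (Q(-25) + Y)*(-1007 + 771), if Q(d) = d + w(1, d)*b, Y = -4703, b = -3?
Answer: 1117224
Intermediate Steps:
w(R, q) = 3 - R**2 (w(R, q) = 3 - (R*R + 0*q) = 3 - (R**2 + 0) = 3 - R**2)
Q(d) = -6 + d (Q(d) = d + (3 - 1*1**2)*(-3) = d + (3 - 1*1)*(-3) = d + (3 - 1)*(-3) = d + 2*(-3) = d - 6 = -6 + d)
(Q(-25) + Y)*(-1007 + 771) = ((-6 - 25) - 4703)*(-1007 + 771) = (-31 - 4703)*(-236) = -4734*(-236) = 1117224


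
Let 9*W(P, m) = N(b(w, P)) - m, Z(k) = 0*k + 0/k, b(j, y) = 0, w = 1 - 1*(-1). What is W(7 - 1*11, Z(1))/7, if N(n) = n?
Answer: 0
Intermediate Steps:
w = 2 (w = 1 + 1 = 2)
Z(k) = 0 (Z(k) = 0 + 0 = 0)
W(P, m) = -m/9 (W(P, m) = (0 - m)/9 = (-m)/9 = -m/9)
W(7 - 1*11, Z(1))/7 = -⅑*0/7 = 0*(⅐) = 0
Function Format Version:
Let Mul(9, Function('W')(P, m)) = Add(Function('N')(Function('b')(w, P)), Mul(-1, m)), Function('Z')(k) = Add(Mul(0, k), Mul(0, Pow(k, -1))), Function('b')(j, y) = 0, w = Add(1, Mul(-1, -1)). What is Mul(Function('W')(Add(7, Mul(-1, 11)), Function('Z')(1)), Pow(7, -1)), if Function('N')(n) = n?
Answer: 0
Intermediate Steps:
w = 2 (w = Add(1, 1) = 2)
Function('Z')(k) = 0 (Function('Z')(k) = Add(0, 0) = 0)
Function('W')(P, m) = Mul(Rational(-1, 9), m) (Function('W')(P, m) = Mul(Rational(1, 9), Add(0, Mul(-1, m))) = Mul(Rational(1, 9), Mul(-1, m)) = Mul(Rational(-1, 9), m))
Mul(Function('W')(Add(7, Mul(-1, 11)), Function('Z')(1)), Pow(7, -1)) = Mul(Mul(Rational(-1, 9), 0), Pow(7, -1)) = Mul(0, Rational(1, 7)) = 0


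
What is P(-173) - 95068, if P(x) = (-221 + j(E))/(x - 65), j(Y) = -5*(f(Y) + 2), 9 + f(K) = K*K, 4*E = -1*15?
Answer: -362014843/3808 ≈ -95067.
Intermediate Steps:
E = -15/4 (E = (-1*15)/4 = (¼)*(-15) = -15/4 ≈ -3.7500)
f(K) = -9 + K² (f(K) = -9 + K*K = -9 + K²)
j(Y) = 35 - 5*Y² (j(Y) = -5*((-9 + Y²) + 2) = -5*(-7 + Y²) = 35 - 5*Y²)
P(x) = -4101/(16*(-65 + x)) (P(x) = (-221 + (35 - 5*(-15/4)²))/(x - 65) = (-221 + (35 - 5*225/16))/(-65 + x) = (-221 + (35 - 1125/16))/(-65 + x) = (-221 - 565/16)/(-65 + x) = -4101/(16*(-65 + x)))
P(-173) - 95068 = -4101/(-1040 + 16*(-173)) - 95068 = -4101/(-1040 - 2768) - 95068 = -4101/(-3808) - 95068 = -4101*(-1/3808) - 95068 = 4101/3808 - 95068 = -362014843/3808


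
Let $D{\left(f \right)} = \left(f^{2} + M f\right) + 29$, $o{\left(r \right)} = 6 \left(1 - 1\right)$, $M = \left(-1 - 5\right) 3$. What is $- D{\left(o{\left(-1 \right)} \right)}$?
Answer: $-29$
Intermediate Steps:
$M = -18$ ($M = \left(-6\right) 3 = -18$)
$o{\left(r \right)} = 0$ ($o{\left(r \right)} = 6 \cdot 0 = 0$)
$D{\left(f \right)} = 29 + f^{2} - 18 f$ ($D{\left(f \right)} = \left(f^{2} - 18 f\right) + 29 = 29 + f^{2} - 18 f$)
$- D{\left(o{\left(-1 \right)} \right)} = - (29 + 0^{2} - 0) = - (29 + 0 + 0) = \left(-1\right) 29 = -29$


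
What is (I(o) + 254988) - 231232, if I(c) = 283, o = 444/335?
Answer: 24039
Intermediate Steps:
o = 444/335 (o = 444*(1/335) = 444/335 ≈ 1.3254)
(I(o) + 254988) - 231232 = (283 + 254988) - 231232 = 255271 - 231232 = 24039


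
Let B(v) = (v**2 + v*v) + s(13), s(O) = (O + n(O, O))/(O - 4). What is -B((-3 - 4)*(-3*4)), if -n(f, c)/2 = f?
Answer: -126995/9 ≈ -14111.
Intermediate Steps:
n(f, c) = -2*f
s(O) = -O/(-4 + O) (s(O) = (O - 2*O)/(O - 4) = (-O)/(-4 + O) = -O/(-4 + O))
B(v) = -13/9 + 2*v**2 (B(v) = (v**2 + v*v) - 1*13/(-4 + 13) = (v**2 + v**2) - 1*13/9 = 2*v**2 - 1*13*1/9 = 2*v**2 - 13/9 = -13/9 + 2*v**2)
-B((-3 - 4)*(-3*4)) = -(-13/9 + 2*((-3 - 4)*(-3*4))**2) = -(-13/9 + 2*(-7*(-12))**2) = -(-13/9 + 2*84**2) = -(-13/9 + 2*7056) = -(-13/9 + 14112) = -1*126995/9 = -126995/9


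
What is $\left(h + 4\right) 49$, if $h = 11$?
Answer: $735$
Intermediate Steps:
$\left(h + 4\right) 49 = \left(11 + 4\right) 49 = 15 \cdot 49 = 735$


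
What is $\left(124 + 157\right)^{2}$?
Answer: $78961$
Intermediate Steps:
$\left(124 + 157\right)^{2} = 281^{2} = 78961$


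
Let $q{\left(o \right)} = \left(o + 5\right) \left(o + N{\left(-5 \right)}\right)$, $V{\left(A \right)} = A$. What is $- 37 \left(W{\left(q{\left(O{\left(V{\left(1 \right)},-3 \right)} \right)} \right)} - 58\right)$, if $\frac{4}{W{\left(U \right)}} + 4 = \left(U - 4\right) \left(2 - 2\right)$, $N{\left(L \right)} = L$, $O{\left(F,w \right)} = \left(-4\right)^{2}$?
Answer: $2183$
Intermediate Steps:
$O{\left(F,w \right)} = 16$
$q{\left(o \right)} = \left(-5 + o\right) \left(5 + o\right)$ ($q{\left(o \right)} = \left(o + 5\right) \left(o - 5\right) = \left(5 + o\right) \left(-5 + o\right) = \left(-5 + o\right) \left(5 + o\right)$)
$W{\left(U \right)} = -1$ ($W{\left(U \right)} = \frac{4}{-4 + \left(U - 4\right) \left(2 - 2\right)} = \frac{4}{-4 + \left(-4 + U\right) 0} = \frac{4}{-4 + 0} = \frac{4}{-4} = 4 \left(- \frac{1}{4}\right) = -1$)
$- 37 \left(W{\left(q{\left(O{\left(V{\left(1 \right)},-3 \right)} \right)} \right)} - 58\right) = - 37 \left(-1 - 58\right) = \left(-37\right) \left(-59\right) = 2183$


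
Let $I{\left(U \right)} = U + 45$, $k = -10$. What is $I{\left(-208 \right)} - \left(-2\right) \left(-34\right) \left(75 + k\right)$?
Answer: $-4583$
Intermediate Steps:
$I{\left(U \right)} = 45 + U$
$I{\left(-208 \right)} - \left(-2\right) \left(-34\right) \left(75 + k\right) = \left(45 - 208\right) - \left(-2\right) \left(-34\right) \left(75 - 10\right) = -163 - 68 \cdot 65 = -163 - 4420 = -4583$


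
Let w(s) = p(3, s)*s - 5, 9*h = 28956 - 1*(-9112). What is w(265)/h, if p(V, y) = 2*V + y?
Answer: 323145/19034 ≈ 16.977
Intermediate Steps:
h = 38068/9 (h = (28956 - 1*(-9112))/9 = (28956 + 9112)/9 = (1/9)*38068 = 38068/9 ≈ 4229.8)
p(V, y) = y + 2*V
w(s) = -5 + s*(6 + s) (w(s) = (s + 2*3)*s - 5 = (s + 6)*s - 5 = (6 + s)*s - 5 = s*(6 + s) - 5 = -5 + s*(6 + s))
w(265)/h = (-5 + 265*(6 + 265))/(38068/9) = (-5 + 265*271)*(9/38068) = (-5 + 71815)*(9/38068) = 71810*(9/38068) = 323145/19034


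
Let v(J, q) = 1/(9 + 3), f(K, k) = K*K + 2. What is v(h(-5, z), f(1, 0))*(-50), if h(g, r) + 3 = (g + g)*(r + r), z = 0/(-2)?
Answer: -25/6 ≈ -4.1667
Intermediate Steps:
z = 0 (z = 0*(-½) = 0)
h(g, r) = -3 + 4*g*r (h(g, r) = -3 + (g + g)*(r + r) = -3 + (2*g)*(2*r) = -3 + 4*g*r)
f(K, k) = 2 + K² (f(K, k) = K² + 2 = 2 + K²)
v(J, q) = 1/12
v(h(-5, z), f(1, 0))*(-50) = (1/12)*(-50) = -25/6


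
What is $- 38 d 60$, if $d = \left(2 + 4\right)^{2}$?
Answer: $-82080$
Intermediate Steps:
$d = 36$ ($d = 6^{2} = 36$)
$- 38 d 60 = \left(-38\right) 36 \cdot 60 = \left(-1368\right) 60 = -82080$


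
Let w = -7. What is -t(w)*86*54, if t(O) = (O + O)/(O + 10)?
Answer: 21672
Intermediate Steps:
t(O) = 2*O/(10 + O) (t(O) = (2*O)/(10 + O) = 2*O/(10 + O))
-t(w)*86*54 = -(2*(-7)/(10 - 7))*86*54 = -(2*(-7)/3)*86*54 = -(2*(-7)*(⅓))*86*54 = -(-14/3*86)*54 = -(-1204)*54/3 = -1*(-21672) = 21672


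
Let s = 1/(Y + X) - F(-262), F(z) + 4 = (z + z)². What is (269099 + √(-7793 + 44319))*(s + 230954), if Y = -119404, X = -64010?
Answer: -2152832863490447/183414 - 8000151853*√36526/183414 ≈ -1.1746e+10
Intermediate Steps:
F(z) = -4 + 4*z² (F(z) = -4 + (z + z)² = -4 + (2*z)² = -4 + 4*z²)
s = -50360348809/183414 (s = 1/(-119404 - 64010) - (-4 + 4*(-262)²) = 1/(-183414) - (-4 + 4*68644) = -1/183414 - (-4 + 274576) = -1/183414 - 1*274572 = -1/183414 - 274572 = -50360348809/183414 ≈ -2.7457e+5)
(269099 + √(-7793 + 44319))*(s + 230954) = (269099 + √(-7793 + 44319))*(-50360348809/183414 + 230954) = (269099 + √36526)*(-8000151853/183414) = -2152832863490447/183414 - 8000151853*√36526/183414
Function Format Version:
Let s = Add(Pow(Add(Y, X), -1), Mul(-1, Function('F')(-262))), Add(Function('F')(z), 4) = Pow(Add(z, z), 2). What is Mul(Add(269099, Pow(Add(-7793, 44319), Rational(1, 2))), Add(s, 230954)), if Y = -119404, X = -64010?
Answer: Add(Rational(-2152832863490447, 183414), Mul(Rational(-8000151853, 183414), Pow(36526, Rational(1, 2)))) ≈ -1.1746e+10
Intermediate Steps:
Function('F')(z) = Add(-4, Mul(4, Pow(z, 2))) (Function('F')(z) = Add(-4, Pow(Add(z, z), 2)) = Add(-4, Pow(Mul(2, z), 2)) = Add(-4, Mul(4, Pow(z, 2))))
s = Rational(-50360348809, 183414) (s = Add(Pow(Add(-119404, -64010), -1), Mul(-1, Add(-4, Mul(4, Pow(-262, 2))))) = Add(Pow(-183414, -1), Mul(-1, Add(-4, Mul(4, 68644)))) = Add(Rational(-1, 183414), Mul(-1, Add(-4, 274576))) = Add(Rational(-1, 183414), Mul(-1, 274572)) = Add(Rational(-1, 183414), -274572) = Rational(-50360348809, 183414) ≈ -2.7457e+5)
Mul(Add(269099, Pow(Add(-7793, 44319), Rational(1, 2))), Add(s, 230954)) = Mul(Add(269099, Pow(Add(-7793, 44319), Rational(1, 2))), Add(Rational(-50360348809, 183414), 230954)) = Mul(Add(269099, Pow(36526, Rational(1, 2))), Rational(-8000151853, 183414)) = Add(Rational(-2152832863490447, 183414), Mul(Rational(-8000151853, 183414), Pow(36526, Rational(1, 2))))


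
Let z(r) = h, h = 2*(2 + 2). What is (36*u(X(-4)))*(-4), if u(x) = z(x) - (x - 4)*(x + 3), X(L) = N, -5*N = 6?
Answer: -62496/25 ≈ -2499.8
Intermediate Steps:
h = 8 (h = 2*4 = 8)
z(r) = 8
N = -6/5 (N = -⅕*6 = -6/5 ≈ -1.2000)
X(L) = -6/5
u(x) = 8 - (-4 + x)*(3 + x) (u(x) = 8 - (x - 4)*(x + 3) = 8 - (-4 + x)*(3 + x))
(36*u(X(-4)))*(-4) = (36*(20 - 6/5 - (-6/5)²))*(-4) = (36*(20 - 6/5 - 1*36/25))*(-4) = (36*(20 - 6/5 - 36/25))*(-4) = (36*(434/25))*(-4) = (15624/25)*(-4) = -62496/25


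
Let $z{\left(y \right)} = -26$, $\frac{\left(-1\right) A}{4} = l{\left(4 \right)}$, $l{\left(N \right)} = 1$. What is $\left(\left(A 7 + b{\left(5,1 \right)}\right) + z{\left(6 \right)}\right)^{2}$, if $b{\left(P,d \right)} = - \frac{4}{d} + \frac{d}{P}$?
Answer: $\frac{83521}{25} \approx 3340.8$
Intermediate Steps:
$A = -4$ ($A = \left(-4\right) 1 = -4$)
$\left(\left(A 7 + b{\left(5,1 \right)}\right) + z{\left(6 \right)}\right)^{2} = \left(\left(\left(-4\right) 7 + \left(- \frac{4}{1} + 1 \cdot \frac{1}{5}\right)\right) - 26\right)^{2} = \left(\left(-28 + \left(\left(-4\right) 1 + 1 \cdot \frac{1}{5}\right)\right) - 26\right)^{2} = \left(\left(-28 + \left(-4 + \frac{1}{5}\right)\right) - 26\right)^{2} = \left(\left(-28 - \frac{19}{5}\right) - 26\right)^{2} = \left(- \frac{159}{5} - 26\right)^{2} = \left(- \frac{289}{5}\right)^{2} = \frac{83521}{25}$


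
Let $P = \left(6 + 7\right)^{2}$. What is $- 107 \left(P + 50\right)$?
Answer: $-23433$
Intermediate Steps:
$P = 169$ ($P = 13^{2} = 169$)
$- 107 \left(P + 50\right) = - 107 \left(169 + 50\right) = \left(-107\right) 219 = -23433$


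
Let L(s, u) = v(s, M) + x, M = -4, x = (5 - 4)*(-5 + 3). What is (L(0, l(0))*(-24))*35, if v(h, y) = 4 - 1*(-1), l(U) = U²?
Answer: -2520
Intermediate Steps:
x = -2 (x = 1*(-2) = -2)
v(h, y) = 5 (v(h, y) = 4 + 1 = 5)
L(s, u) = 3 (L(s, u) = 5 - 2 = 3)
(L(0, l(0))*(-24))*35 = (3*(-24))*35 = -72*35 = -2520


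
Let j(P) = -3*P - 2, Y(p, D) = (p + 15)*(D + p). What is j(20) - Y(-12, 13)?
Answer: -65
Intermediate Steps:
Y(p, D) = (15 + p)*(D + p)
j(P) = -2 - 3*P
j(20) - Y(-12, 13) = (-2 - 3*20) - ((-12)² + 15*13 + 15*(-12) + 13*(-12)) = (-2 - 60) - (144 + 195 - 180 - 156) = -62 - 1*3 = -62 - 3 = -65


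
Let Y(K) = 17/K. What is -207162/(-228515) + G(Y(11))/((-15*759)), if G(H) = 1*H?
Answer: 5188009663/5723615205 ≈ 0.90642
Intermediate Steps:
G(H) = H
-207162/(-228515) + G(Y(11))/((-15*759)) = -207162/(-228515) + (17/11)/((-15*759)) = -207162*(-1/228515) + (17*(1/11))/(-11385) = 207162/228515 + (17/11)*(-1/11385) = 207162/228515 - 17/125235 = 5188009663/5723615205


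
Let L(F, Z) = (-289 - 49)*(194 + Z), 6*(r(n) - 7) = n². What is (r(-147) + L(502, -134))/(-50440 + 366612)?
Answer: -33343/632344 ≈ -0.052729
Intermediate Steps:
r(n) = 7 + n²/6
L(F, Z) = -65572 - 338*Z (L(F, Z) = -338*(194 + Z) = -65572 - 338*Z)
(r(-147) + L(502, -134))/(-50440 + 366612) = ((7 + (⅙)*(-147)²) + (-65572 - 338*(-134)))/(-50440 + 366612) = ((7 + (⅙)*21609) + (-65572 + 45292))/316172 = ((7 + 7203/2) - 20280)*(1/316172) = (7217/2 - 20280)*(1/316172) = -33343/2*1/316172 = -33343/632344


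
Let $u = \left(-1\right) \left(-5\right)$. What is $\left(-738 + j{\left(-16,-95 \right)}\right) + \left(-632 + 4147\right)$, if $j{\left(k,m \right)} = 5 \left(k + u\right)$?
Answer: $2722$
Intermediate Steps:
$u = 5$
$j{\left(k,m \right)} = 25 + 5 k$ ($j{\left(k,m \right)} = 5 \left(k + 5\right) = 5 \left(5 + k\right) = 25 + 5 k$)
$\left(-738 + j{\left(-16,-95 \right)}\right) + \left(-632 + 4147\right) = \left(-738 + \left(25 + 5 \left(-16\right)\right)\right) + \left(-632 + 4147\right) = \left(-738 + \left(25 - 80\right)\right) + 3515 = \left(-738 - 55\right) + 3515 = -793 + 3515 = 2722$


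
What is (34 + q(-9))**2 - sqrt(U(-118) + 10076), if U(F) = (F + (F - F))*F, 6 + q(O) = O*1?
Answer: 361 - 40*sqrt(15) ≈ 206.08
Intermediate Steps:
q(O) = -6 + O (q(O) = -6 + O*1 = -6 + O)
U(F) = F**2 (U(F) = (F + 0)*F = F*F = F**2)
(34 + q(-9))**2 - sqrt(U(-118) + 10076) = (34 + (-6 - 9))**2 - sqrt((-118)**2 + 10076) = (34 - 15)**2 - sqrt(13924 + 10076) = 19**2 - sqrt(24000) = 361 - 40*sqrt(15)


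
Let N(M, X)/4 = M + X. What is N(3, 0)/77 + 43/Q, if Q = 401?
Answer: 8123/30877 ≈ 0.26308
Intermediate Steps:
N(M, X) = 4*M + 4*X (N(M, X) = 4*(M + X) = 4*M + 4*X)
N(3, 0)/77 + 43/Q = (4*3 + 4*0)/77 + 43/401 = (12 + 0)*(1/77) + 43*(1/401) = 12*(1/77) + 43/401 = 12/77 + 43/401 = 8123/30877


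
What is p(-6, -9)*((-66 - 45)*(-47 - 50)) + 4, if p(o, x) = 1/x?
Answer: -3577/3 ≈ -1192.3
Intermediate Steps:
p(-6, -9)*((-66 - 45)*(-47 - 50)) + 4 = ((-66 - 45)*(-47 - 50))/(-9) + 4 = -(-37)*(-97)/3 + 4 = -⅑*10767 + 4 = -3589/3 + 4 = -3577/3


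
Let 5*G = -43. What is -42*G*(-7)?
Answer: -12642/5 ≈ -2528.4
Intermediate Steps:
G = -43/5 (G = (⅕)*(-43) = -43/5 ≈ -8.6000)
-42*G*(-7) = -42*(-43/5)*(-7) = (1806/5)*(-7) = -12642/5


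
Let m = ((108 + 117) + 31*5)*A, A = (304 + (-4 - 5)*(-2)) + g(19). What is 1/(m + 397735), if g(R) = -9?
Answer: 1/516675 ≈ 1.9355e-6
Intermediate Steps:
A = 313 (A = (304 + (-4 - 5)*(-2)) - 9 = (304 - 9*(-2)) - 9 = (304 + 18) - 9 = 322 - 9 = 313)
m = 118940 (m = ((108 + 117) + 31*5)*313 = (225 + 155)*313 = 380*313 = 118940)
1/(m + 397735) = 1/(118940 + 397735) = 1/516675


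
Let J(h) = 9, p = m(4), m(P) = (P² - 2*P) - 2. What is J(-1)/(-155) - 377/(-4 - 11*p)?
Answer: 11561/2170 ≈ 5.3277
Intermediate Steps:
m(P) = -2 + P² - 2*P
p = 6 (p = -2 + 4² - 2*4 = -2 + 16 - 8 = 6)
J(-1)/(-155) - 377/(-4 - 11*p) = 9/(-155) - 377/(-4 - 11*6) = 9*(-1/155) - 377/(-4 - 66) = -9/155 - 377/(-70) = -9/155 - 377*(-1/70) = -9/155 + 377/70 = 11561/2170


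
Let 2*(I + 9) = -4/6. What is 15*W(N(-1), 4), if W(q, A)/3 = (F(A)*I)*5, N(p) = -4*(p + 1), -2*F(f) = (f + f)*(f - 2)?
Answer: 16800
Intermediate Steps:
F(f) = -f*(-2 + f) (F(f) = -(f + f)*(f - 2)/2 = -2*f*(-2 + f)/2 = -f*(-2 + f))
N(p) = -4 - 4*p (N(p) = -4*(1 + p) = -4 - 4*p)
I = -28/3 (I = -9 + (-4/6)/2 = -9 + (-4*⅙)/2 = -9 + (½)*(-⅔) = -9 - ⅓ = -28/3 ≈ -9.3333)
W(q, A) = -140*A*(2 - A) (W(q, A) = 3*(((A*(2 - A))*(-28/3))*5) = 3*(-28*A*(2 - A)/3*5) = 3*(-140*A*(2 - A)/3) = -140*A*(2 - A))
15*W(N(-1), 4) = 15*(140*4*(-2 + 4)) = 15*(140*4*2) = 15*1120 = 16800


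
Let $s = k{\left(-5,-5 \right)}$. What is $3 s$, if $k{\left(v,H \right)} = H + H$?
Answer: $-30$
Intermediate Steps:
$k{\left(v,H \right)} = 2 H$
$s = -10$ ($s = 2 \left(-5\right) = -10$)
$3 s = 3 \left(-10\right) = -30$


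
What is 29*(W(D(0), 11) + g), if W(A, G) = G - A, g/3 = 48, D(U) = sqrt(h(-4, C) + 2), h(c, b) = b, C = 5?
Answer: 4495 - 29*sqrt(7) ≈ 4418.3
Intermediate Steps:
D(U) = sqrt(7) (D(U) = sqrt(5 + 2) = sqrt(7))
g = 144 (g = 3*48 = 144)
29*(W(D(0), 11) + g) = 29*((11 - sqrt(7)) + 144) = 29*(155 - sqrt(7)) = 4495 - 29*sqrt(7)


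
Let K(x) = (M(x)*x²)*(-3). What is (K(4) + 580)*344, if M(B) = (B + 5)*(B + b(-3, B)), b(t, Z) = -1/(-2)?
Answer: -469216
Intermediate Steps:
b(t, Z) = ½ (b(t, Z) = -1*(-½) = ½)
M(B) = (½ + B)*(5 + B) (M(B) = (B + 5)*(B + ½) = (5 + B)*(½ + B) = (½ + B)*(5 + B))
K(x) = -3*x²*(5/2 + x² + 11*x/2) (K(x) = ((5/2 + x² + 11*x/2)*x²)*(-3) = (x²*(5/2 + x² + 11*x/2))*(-3) = -3*x²*(5/2 + x² + 11*x/2))
(K(4) + 580)*344 = ((3/2)*4²*(-5 - 11*4 - 2*4²) + 580)*344 = ((3/2)*16*(-5 - 44 - 2*16) + 580)*344 = ((3/2)*16*(-5 - 44 - 32) + 580)*344 = ((3/2)*16*(-81) + 580)*344 = (-1944 + 580)*344 = -1364*344 = -469216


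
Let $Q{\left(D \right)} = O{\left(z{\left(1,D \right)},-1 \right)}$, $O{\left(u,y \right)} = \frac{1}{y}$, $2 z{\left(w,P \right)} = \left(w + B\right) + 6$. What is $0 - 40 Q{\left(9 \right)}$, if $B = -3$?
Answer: $40$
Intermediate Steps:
$z{\left(w,P \right)} = \frac{3}{2} + \frac{w}{2}$ ($z{\left(w,P \right)} = \frac{\left(w - 3\right) + 6}{2} = \frac{\left(-3 + w\right) + 6}{2} = \frac{3 + w}{2} = \frac{3}{2} + \frac{w}{2}$)
$Q{\left(D \right)} = -1$ ($Q{\left(D \right)} = \frac{1}{-1} = -1$)
$0 - 40 Q{\left(9 \right)} = 0 - -40 = 0 + 40 = 40$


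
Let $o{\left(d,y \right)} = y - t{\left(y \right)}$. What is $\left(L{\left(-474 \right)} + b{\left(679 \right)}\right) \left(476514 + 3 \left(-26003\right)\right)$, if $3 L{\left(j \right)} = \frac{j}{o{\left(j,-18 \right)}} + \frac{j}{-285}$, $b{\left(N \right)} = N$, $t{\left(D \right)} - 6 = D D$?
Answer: $\frac{298627399613}{1102} \approx 2.7099 \cdot 10^{8}$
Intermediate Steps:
$t{\left(D \right)} = 6 + D^{2}$ ($t{\left(D \right)} = 6 + D D = 6 + D^{2}$)
$o{\left(d,y \right)} = -6 + y - y^{2}$ ($o{\left(d,y \right)} = y - \left(6 + y^{2}\right) = -6 + y - y^{2}$)
$L{\left(j \right)} = - \frac{211 j}{99180}$ ($L{\left(j \right)} = \frac{\frac{j}{-6 - 18 - \left(-18\right)^{2}} + \frac{j}{-285}}{3} = \frac{\frac{j}{-6 - 18 - 324} + j \left(- \frac{1}{285}\right)}{3} = \frac{\frac{j}{-6 - 18 - 324} - \frac{j}{285}}{3} = \frac{\frac{j}{-348} - \frac{j}{285}}{3} = \frac{j \left(- \frac{1}{348}\right) - \frac{j}{285}}{3} = \frac{- \frac{j}{348} - \frac{j}{285}}{3} = \frac{\left(- \frac{211}{33060}\right) j}{3} = - \frac{211 j}{99180}$)
$\left(L{\left(-474 \right)} + b{\left(679 \right)}\right) \left(476514 + 3 \left(-26003\right)\right) = \left(\left(- \frac{211}{99180}\right) \left(-474\right) + 679\right) \left(476514 + 3 \left(-26003\right)\right) = \left(\frac{16669}{16530} + 679\right) \left(476514 - 78009\right) = \frac{11240539}{16530} \cdot 398505 = \frac{298627399613}{1102}$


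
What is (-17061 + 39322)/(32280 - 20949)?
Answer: 22261/11331 ≈ 1.9646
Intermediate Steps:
(-17061 + 39322)/(32280 - 20949) = 22261/11331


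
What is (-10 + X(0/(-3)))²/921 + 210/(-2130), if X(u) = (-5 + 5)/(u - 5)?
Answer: 653/65391 ≈ 0.0099861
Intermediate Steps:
X(u) = 0 (X(u) = 0/(-5 + u) = 0)
(-10 + X(0/(-3)))²/921 + 210/(-2130) = (-10 + 0)²/921 + 210/(-2130) = (-10)²*(1/921) + 210*(-1/2130) = 100*(1/921) - 7/71 = 100/921 - 7/71 = 653/65391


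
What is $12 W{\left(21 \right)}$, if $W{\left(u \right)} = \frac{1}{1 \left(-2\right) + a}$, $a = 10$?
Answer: $\frac{3}{2} \approx 1.5$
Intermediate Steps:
$W{\left(u \right)} = \frac{1}{8}$ ($W{\left(u \right)} = \frac{1}{1 \left(-2\right) + 10} = \frac{1}{-2 + 10} = \frac{1}{8}$)
$12 W{\left(21 \right)} = 12 \cdot \frac{1}{8} = \frac{3}{2}$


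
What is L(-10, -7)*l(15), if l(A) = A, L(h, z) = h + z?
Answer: -255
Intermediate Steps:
L(-10, -7)*l(15) = (-10 - 7)*15 = -17*15 = -255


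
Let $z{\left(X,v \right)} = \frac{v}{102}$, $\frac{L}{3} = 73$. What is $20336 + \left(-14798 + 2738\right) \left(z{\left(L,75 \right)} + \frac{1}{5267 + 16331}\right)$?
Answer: $\frac{2105292128}{183583} \approx 11468.0$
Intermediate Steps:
$L = 219$ ($L = 3 \cdot 73 = 219$)
$z{\left(X,v \right)} = \frac{v}{102}$ ($z{\left(X,v \right)} = v \frac{1}{102} = \frac{v}{102}$)
$20336 + \left(-14798 + 2738\right) \left(z{\left(L,75 \right)} + \frac{1}{5267 + 16331}\right) = 20336 + \left(-14798 + 2738\right) \left(\frac{1}{102} \cdot 75 + \frac{1}{5267 + 16331}\right) = 20336 - 12060 \left(\frac{25}{34} + \frac{1}{21598}\right) = 20336 - \frac{1628051760}{183583} = \frac{2105292128}{183583}$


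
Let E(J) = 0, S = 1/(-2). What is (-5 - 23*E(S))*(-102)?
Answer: 510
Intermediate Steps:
S = -1/2 ≈ -0.50000
(-5 - 23*E(S))*(-102) = (-5 - 23*0)*(-102) = (-5 + 0)*(-102) = -5*(-102) = 510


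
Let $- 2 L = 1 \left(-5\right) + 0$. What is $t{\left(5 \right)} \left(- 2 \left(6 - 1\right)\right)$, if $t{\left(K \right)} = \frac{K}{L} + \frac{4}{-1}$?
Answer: $20$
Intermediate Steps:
$L = \frac{5}{2}$ ($L = - \frac{1 \left(-5\right) + 0}{2} = - \frac{-5 + 0}{2} = \left(- \frac{1}{2}\right) \left(-5\right) = \frac{5}{2} \approx 2.5$)
$t{\left(K \right)} = -4 + \frac{2 K}{5}$ ($t{\left(K \right)} = \frac{K}{\frac{5}{2}} + \frac{4}{-1} = K \frac{2}{5} + 4 \left(-1\right) = \frac{2 K}{5} - 4 = -4 + \frac{2 K}{5}$)
$t{\left(5 \right)} \left(- 2 \left(6 - 1\right)\right) = \left(-4 + \frac{2}{5} \cdot 5\right) \left(- 2 \left(6 - 1\right)\right) = \left(-4 + 2\right) \left(\left(-2\right) 5\right) = \left(-2\right) \left(-10\right) = 20$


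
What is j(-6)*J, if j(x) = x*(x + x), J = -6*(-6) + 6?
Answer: 3024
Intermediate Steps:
J = 42 (J = 36 + 6 = 42)
j(x) = 2*x**2 (j(x) = x*(2*x) = 2*x**2)
j(-6)*J = (2*(-6)**2)*42 = (2*36)*42 = 72*42 = 3024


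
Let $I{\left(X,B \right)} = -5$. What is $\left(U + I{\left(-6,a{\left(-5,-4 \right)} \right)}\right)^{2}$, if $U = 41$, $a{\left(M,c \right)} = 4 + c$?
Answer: $1296$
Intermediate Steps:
$\left(U + I{\left(-6,a{\left(-5,-4 \right)} \right)}\right)^{2} = \left(41 - 5\right)^{2} = 36^{2} = 1296$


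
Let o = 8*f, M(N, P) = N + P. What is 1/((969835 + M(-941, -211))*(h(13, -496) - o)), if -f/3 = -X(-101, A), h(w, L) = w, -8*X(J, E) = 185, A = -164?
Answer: 1/550211944 ≈ 1.8175e-9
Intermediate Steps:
X(J, E) = -185/8 (X(J, E) = -1/8*185 = -185/8)
f = -555/8 (f = -(-3)*(-185)/8 = -3*185/8 = -555/8 ≈ -69.375)
o = -555 (o = 8*(-555/8) = -555)
1/((969835 + M(-941, -211))*(h(13, -496) - o)) = 1/((969835 + (-941 - 211))*(13 - 1*(-555))) = 1/((969835 - 1152)*(13 + 555)) = 1/(968683*568) = (1/968683)*(1/568) = 1/550211944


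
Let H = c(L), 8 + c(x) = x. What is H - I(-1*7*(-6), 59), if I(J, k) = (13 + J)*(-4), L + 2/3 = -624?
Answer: -1238/3 ≈ -412.67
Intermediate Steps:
L = -1874/3 (L = -⅔ - 624 = -1874/3 ≈ -624.67)
c(x) = -8 + x
I(J, k) = -52 - 4*J
H = -1898/3 (H = -8 - 1874/3 = -1898/3 ≈ -632.67)
H - I(-1*7*(-6), 59) = -1898/3 - (-52 - 4*(-1*7)*(-6)) = -1898/3 - (-52 - (-28)*(-6)) = -1898/3 - (-52 - 4*42) = -1898/3 - (-52 - 168) = -1898/3 - 1*(-220) = -1898/3 + 220 = -1238/3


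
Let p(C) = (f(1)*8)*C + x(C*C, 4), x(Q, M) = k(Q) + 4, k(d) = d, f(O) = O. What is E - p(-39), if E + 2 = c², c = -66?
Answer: 3141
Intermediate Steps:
E = 4354 (E = -2 + (-66)² = -2 + 4356 = 4354)
x(Q, M) = 4 + Q (x(Q, M) = Q + 4 = 4 + Q)
p(C) = 4 + C² + 8*C (p(C) = (1*8)*C + (4 + C*C) = 8*C + (4 + C²) = 4 + C² + 8*C)
E - p(-39) = 4354 - (4 + (-39)² + 8*(-39)) = 4354 - (4 + 1521 - 312) = 4354 - 1*1213 = 4354 - 1213 = 3141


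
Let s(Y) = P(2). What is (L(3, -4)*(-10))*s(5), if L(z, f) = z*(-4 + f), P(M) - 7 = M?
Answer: 2160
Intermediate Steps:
P(M) = 7 + M
s(Y) = 9 (s(Y) = 7 + 2 = 9)
(L(3, -4)*(-10))*s(5) = ((3*(-4 - 4))*(-10))*9 = ((3*(-8))*(-10))*9 = -24*(-10)*9 = 240*9 = 2160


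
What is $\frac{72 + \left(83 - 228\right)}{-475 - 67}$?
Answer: $\frac{73}{542} \approx 0.13469$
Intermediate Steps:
$\frac{72 + \left(83 - 228\right)}{-475 - 67} = \frac{72 - 145}{-542} = \left(-73\right) \left(- \frac{1}{542}\right) = \frac{73}{542}$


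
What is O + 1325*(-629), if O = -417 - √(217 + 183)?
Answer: -833862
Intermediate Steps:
O = -437 (O = -417 - √400 = -417 - 1*20 = -417 - 20 = -437)
O + 1325*(-629) = -437 + 1325*(-629) = -437 - 833425 = -833862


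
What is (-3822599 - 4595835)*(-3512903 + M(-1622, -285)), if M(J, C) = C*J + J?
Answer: 25695207268670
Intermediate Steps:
M(J, C) = J + C*J
(-3822599 - 4595835)*(-3512903 + M(-1622, -285)) = (-3822599 - 4595835)*(-3512903 - 1622*(1 - 285)) = -8418434*(-3512903 - 1622*(-284)) = -8418434*(-3512903 + 460648) = -8418434*(-3052255) = 25695207268670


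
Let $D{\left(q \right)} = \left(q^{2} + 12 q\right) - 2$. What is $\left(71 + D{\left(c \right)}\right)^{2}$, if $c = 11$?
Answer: $103684$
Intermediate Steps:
$D{\left(q \right)} = -2 + q^{2} + 12 q$
$\left(71 + D{\left(c \right)}\right)^{2} = \left(71 + \left(-2 + 11^{2} + 12 \cdot 11\right)\right)^{2} = \left(71 + \left(-2 + 121 + 132\right)\right)^{2} = \left(71 + 251\right)^{2} = 322^{2} = 103684$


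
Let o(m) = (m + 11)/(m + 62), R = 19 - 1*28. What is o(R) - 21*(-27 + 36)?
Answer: -10015/53 ≈ -188.96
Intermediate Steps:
R = -9 (R = 19 - 28 = -9)
o(m) = (11 + m)/(62 + m)
o(R) - 21*(-27 + 36) = (11 - 9)/(62 - 9) - 21*(-27 + 36) = 2/53 - 21*9 = (1/53)*2 - 1*189 = 2/53 - 189 = -10015/53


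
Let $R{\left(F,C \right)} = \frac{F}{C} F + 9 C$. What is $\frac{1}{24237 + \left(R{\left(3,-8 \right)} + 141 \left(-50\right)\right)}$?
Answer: $\frac{8}{136911} \approx 5.8432 \cdot 10^{-5}$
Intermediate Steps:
$R{\left(F,C \right)} = 9 C + \frac{F^{2}}{C}$ ($R{\left(F,C \right)} = \frac{F^{2}}{C} + 9 C = 9 C + \frac{F^{2}}{C}$)
$\frac{1}{24237 + \left(R{\left(3,-8 \right)} + 141 \left(-50\right)\right)} = \frac{1}{24237 + \left(\left(9 \left(-8\right) + \frac{3^{2}}{-8}\right) + 141 \left(-50\right)\right)} = \frac{1}{24237 - \frac{56985}{8}} = \frac{1}{\frac{136911}{8}} = \frac{8}{136911}$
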